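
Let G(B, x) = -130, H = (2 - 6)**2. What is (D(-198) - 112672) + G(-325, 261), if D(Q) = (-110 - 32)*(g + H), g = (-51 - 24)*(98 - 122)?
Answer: -370674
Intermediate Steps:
g = 1800 (g = -75*(-24) = 1800)
H = 16 (H = (-4)**2 = 16)
D(Q) = -257872 (D(Q) = (-110 - 32)*(1800 + 16) = -142*1816 = -257872)
(D(-198) - 112672) + G(-325, 261) = (-257872 - 112672) - 130 = -370544 - 130 = -370674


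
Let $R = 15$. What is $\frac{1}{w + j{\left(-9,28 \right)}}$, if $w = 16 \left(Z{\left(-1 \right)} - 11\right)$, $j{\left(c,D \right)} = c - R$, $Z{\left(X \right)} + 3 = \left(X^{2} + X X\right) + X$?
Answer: $- \frac{1}{232} \approx -0.0043103$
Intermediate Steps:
$Z{\left(X \right)} = -3 + X + 2 X^{2}$ ($Z{\left(X \right)} = -3 + \left(\left(X^{2} + X X\right) + X\right) = -3 + \left(\left(X^{2} + X^{2}\right) + X\right) = -3 + \left(2 X^{2} + X\right) = -3 + \left(X + 2 X^{2}\right) = -3 + X + 2 X^{2}$)
$j{\left(c,D \right)} = -15 + c$ ($j{\left(c,D \right)} = c - 15 = -15 + c$)
$w = -208$ ($w = 16 \left(\left(-3 - 1 + 2 \left(-1\right)^{2}\right) - 11\right) = 16 \left(\left(-3 - 1 + 2 \cdot 1\right) - 11\right) = 16 \left(\left(-3 - 1 + 2\right) - 11\right) = 16 \left(-2 - 11\right) = 16 \left(-13\right) = -208$)
$\frac{1}{w + j{\left(-9,28 \right)}} = \frac{1}{-208 - 24} = \frac{1}{-232} = - \frac{1}{232}$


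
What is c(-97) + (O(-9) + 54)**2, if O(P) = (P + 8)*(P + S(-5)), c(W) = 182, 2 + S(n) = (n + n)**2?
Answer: 1407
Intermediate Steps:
S(n) = -2 + 4*n**2 (S(n) = -2 + (n + n)**2 = -2 + (2*n)**2 = -2 + 4*n**2)
O(P) = (8 + P)*(98 + P) (O(P) = (P + 8)*(P + (-2 + 4*(-5)**2)) = (8 + P)*(P + (-2 + 4*25)) = (8 + P)*(P + (-2 + 100)) = (8 + P)*(P + 98) = (8 + P)*(98 + P))
c(-97) + (O(-9) + 54)**2 = 182 + ((784 + (-9)**2 + 106*(-9)) + 54)**2 = 182 + ((784 + 81 - 954) + 54)**2 = 182 + (-89 + 54)**2 = 182 + (-35)**2 = 182 + 1225 = 1407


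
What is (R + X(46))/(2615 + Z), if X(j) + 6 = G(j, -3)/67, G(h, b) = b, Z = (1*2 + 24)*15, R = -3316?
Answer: -222577/201335 ≈ -1.1055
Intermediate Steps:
Z = 390 (Z = (2 + 24)*15 = 26*15 = 390)
X(j) = -405/67 (X(j) = -6 - 3/67 = -405/67)
(R + X(46))/(2615 + Z) = (-3316 - 405/67)/(2615 + 390) = -222577/67/3005 = -222577/67*1/3005 = -222577/201335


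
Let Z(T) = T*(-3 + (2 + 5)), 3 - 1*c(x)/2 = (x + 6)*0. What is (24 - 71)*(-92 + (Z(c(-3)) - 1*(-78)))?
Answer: -470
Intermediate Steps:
c(x) = 6 (c(x) = 6 - 2*(x + 6)*0 = 6 - 2*(6 + x)*0 = 6 - 2*0 = 6 + 0 = 6)
Z(T) = 4*T (Z(T) = T*(-3 + 7) = T*4 = 4*T)
(24 - 71)*(-92 + (Z(c(-3)) - 1*(-78))) = (24 - 71)*(-92 + (4*6 - 1*(-78))) = -47*(-92 + (24 + 78)) = -47*(-92 + 102) = -47*10 = -470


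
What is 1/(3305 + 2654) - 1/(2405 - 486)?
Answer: -40/113221 ≈ -0.00035329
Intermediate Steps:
1/(3305 + 2654) - 1/(2405 - 486) = 1/5959 - 1/1919 = -40/113221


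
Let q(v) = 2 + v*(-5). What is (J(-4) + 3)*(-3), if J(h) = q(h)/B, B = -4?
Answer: 15/2 ≈ 7.5000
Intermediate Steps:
q(v) = 2 - 5*v
J(h) = -½ + 5*h/4 (J(h) = (2 - 5*h)/(-4) = (2 - 5*h)*(-¼) = -½ + 5*h/4)
(J(-4) + 3)*(-3) = ((-½ + (5/4)*(-4)) + 3)*(-3) = ((-½ - 5) + 3)*(-3) = (-11/2 + 3)*(-3) = -5/2*(-3) = 15/2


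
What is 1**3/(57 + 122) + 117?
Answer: 20944/179 ≈ 117.01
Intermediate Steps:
1**3/(57 + 122) + 117 = 1/179 + 117 = 20944/179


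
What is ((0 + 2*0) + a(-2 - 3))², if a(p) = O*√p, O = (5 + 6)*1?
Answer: -605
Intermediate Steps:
O = 11 (O = 11*1 = 11)
a(p) = 11*√p
((0 + 2*0) + a(-2 - 3))² = ((0 + 2*0) + 11*√(-2 - 3))² = ((0 + 0) + 11*√(-5))² = (0 + 11*(I*√5))² = (0 + 11*I*√5)² = (11*I*√5)² = -605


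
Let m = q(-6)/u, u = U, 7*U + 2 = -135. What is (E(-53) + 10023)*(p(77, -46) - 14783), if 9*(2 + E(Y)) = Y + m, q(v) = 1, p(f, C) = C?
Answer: -61039253375/411 ≈ -1.4851e+8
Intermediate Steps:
U = -137/7 (U = -2/7 + (⅐)*(-135) = -2/7 - 135/7 = -137/7 ≈ -19.571)
u = -137/7 ≈ -19.571
m = -7/137 (m = 1/(-137/7) = 1*(-7/137) = -7/137 ≈ -0.051095)
E(Y) = -2473/1233 + Y/9 (E(Y) = -2 + (Y - 7/137)/9 = -2 + (-7/137 + Y)/9 = -2 + (-7/1233 + Y/9) = -2473/1233 + Y/9)
(E(-53) + 10023)*(p(77, -46) - 14783) = ((-2473/1233 + (⅑)*(-53)) + 10023)*(-46 - 14783) = ((-2473/1233 - 53/9) + 10023)*(-14829) = (-9734/1233 + 10023)*(-14829) = (12348625/1233)*(-14829) = -61039253375/411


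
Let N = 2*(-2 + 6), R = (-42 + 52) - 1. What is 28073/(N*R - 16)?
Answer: 28073/56 ≈ 501.30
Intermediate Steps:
R = 9 (R = 10 - 1 = 9)
N = 8 (N = 2*4 = 8)
28073/(N*R - 16) = 28073/(8*9 - 16) = 28073/(72 - 16) = 28073/56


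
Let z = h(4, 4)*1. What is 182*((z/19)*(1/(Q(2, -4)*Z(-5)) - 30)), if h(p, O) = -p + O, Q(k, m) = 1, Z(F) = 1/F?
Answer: 0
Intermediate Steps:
h(p, O) = O - p
z = 0 (z = (4 - 1*4)*1 = (4 - 4)*1 = 0*1 = 0)
182*((z/19)*(1/(Q(2, -4)*Z(-5)) - 30)) = 182*((0/19)*(1/(1/(-5)) - 30)) = 182*((0*(1/19))*(1/(1*(-1/5)) - 30)) = 182*(0*(1/(-1/5) - 30)) = 182*(0*(-5 - 30)) = 182*(0*(-35)) = 182*0 = 0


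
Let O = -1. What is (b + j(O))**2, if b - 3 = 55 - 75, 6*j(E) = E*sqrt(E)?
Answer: (102 + I)**2/36 ≈ 288.97 + 5.6667*I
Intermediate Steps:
j(E) = E**(3/2)/6 (j(E) = (E*sqrt(E))/6 = E**(3/2)/6)
b = -17 (b = 3 + (55 - 75) = 3 - 20 = -17)
(b + j(O))**2 = (-17 + (-1)**(3/2)/6)**2 = (-17 + (-I)/6)**2 = (-17 - I/6)**2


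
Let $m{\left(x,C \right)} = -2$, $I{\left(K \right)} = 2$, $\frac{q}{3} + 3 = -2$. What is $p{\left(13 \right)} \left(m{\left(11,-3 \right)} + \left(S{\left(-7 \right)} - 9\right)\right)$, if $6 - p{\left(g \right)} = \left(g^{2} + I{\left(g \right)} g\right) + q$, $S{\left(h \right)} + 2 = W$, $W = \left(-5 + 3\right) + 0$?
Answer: $2610$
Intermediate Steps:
$q = -15$ ($q = -9 + 3 \left(-2\right) = -9 - 6 = -15$)
$W = -2$ ($W = -2 + 0 = -2$)
$S{\left(h \right)} = -4$ ($S{\left(h \right)} = -2 - 2 = -4$)
$p{\left(g \right)} = 21 - g^{2} - 2 g$ ($p{\left(g \right)} = 6 - \left(\left(g^{2} + 2 g\right) - 15\right) = 6 - \left(-15 + g^{2} + 2 g\right) = 21 - g^{2} - 2 g$)
$p{\left(13 \right)} \left(m{\left(11,-3 \right)} + \left(S{\left(-7 \right)} - 9\right)\right) = \left(21 - 13^{2} - 26\right) \left(-2 - 13\right) = \left(21 - 169 - 26\right) \left(-2 - 13\right) = \left(-174\right) \left(-15\right) = 2610$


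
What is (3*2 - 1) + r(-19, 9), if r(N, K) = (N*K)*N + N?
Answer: 3235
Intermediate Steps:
r(N, K) = N + K*N**2 (r(N, K) = (K*N)*N + N = K*N**2 + N = N + K*N**2)
(3*2 - 1) + r(-19, 9) = (3*2 - 1) - 19*(1 + 9*(-19)) = (6 - 1) - 19*(1 - 171) = 5 - 19*(-170) = 5 + 3230 = 3235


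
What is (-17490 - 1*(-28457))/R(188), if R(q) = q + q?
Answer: 10967/376 ≈ 29.168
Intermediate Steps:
R(q) = 2*q
(-17490 - 1*(-28457))/R(188) = (-17490 - 1*(-28457))/((2*188)) = (-17490 + 28457)/376 = 10967*(1/376) = 10967/376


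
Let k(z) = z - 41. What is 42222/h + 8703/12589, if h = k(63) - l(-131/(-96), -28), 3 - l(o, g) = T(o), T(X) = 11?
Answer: 88632308/62945 ≈ 1408.1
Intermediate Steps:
k(z) = -41 + z
l(o, g) = -8 (l(o, g) = 3 - 1*11 = 3 - 11 = -8)
h = 30 (h = (-41 + 63) - 1*(-8) = 22 + 8 = 30)
42222/h + 8703/12589 = 42222/30 + 8703/12589 = 42222*(1/30) + 8703*(1/12589) = 7037/5 + 8703/12589 = 88632308/62945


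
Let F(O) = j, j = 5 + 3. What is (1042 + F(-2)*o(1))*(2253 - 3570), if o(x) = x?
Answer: -1382850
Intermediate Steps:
j = 8
F(O) = 8
(1042 + F(-2)*o(1))*(2253 - 3570) = (1042 + 8*1)*(2253 - 3570) = (1042 + 8)*(-1317) = 1050*(-1317) = -1382850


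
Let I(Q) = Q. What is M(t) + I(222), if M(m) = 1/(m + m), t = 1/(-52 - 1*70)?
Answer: 161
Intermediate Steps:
t = -1/122 (t = 1/(-52 - 70) = 1/(-122) = -1/122 ≈ -0.0081967)
M(m) = 1/(2*m)
M(t) + I(222) = 1/(2*(-1/122)) + 222 = (½)*(-122) + 222 = -61 + 222 = 161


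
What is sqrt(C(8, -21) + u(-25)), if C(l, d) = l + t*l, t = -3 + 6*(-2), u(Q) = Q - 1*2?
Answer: I*sqrt(139) ≈ 11.79*I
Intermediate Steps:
u(Q) = -2 + Q (u(Q) = Q - 2 = -2 + Q)
t = -15 (t = -3 - 12 = -15)
C(l, d) = -14*l (C(l, d) = l - 15*l = -14*l)
sqrt(C(8, -21) + u(-25)) = sqrt(-14*8 + (-2 - 25)) = sqrt(-112 - 27) = sqrt(-139) = I*sqrt(139)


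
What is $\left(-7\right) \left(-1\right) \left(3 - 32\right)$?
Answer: $-203$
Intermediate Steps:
$\left(-7\right) \left(-1\right) \left(3 - 32\right) = 7 \left(-29\right) = -203$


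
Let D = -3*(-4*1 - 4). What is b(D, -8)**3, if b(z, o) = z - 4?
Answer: 8000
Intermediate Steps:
D = 24 (D = -3*(-4 - 4) = -3*(-8) = 24)
b(z, o) = -4 + z
b(D, -8)**3 = (-4 + 24)**3 = 20**3 = 8000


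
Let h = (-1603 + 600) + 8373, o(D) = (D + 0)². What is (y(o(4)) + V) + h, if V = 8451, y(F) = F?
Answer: 15837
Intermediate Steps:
o(D) = D²
h = 7370 (h = -1003 + 8373 = 7370)
(y(o(4)) + V) + h = (4² + 8451) + 7370 = (16 + 8451) + 7370 = 8467 + 7370 = 15837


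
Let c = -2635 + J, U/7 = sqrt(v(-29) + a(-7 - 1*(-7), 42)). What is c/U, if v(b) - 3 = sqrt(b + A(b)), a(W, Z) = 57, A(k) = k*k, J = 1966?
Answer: -669*sqrt(2)/(14*sqrt(30 + sqrt(203))) ≈ -10.159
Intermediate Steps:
A(k) = k**2
v(b) = 3 + sqrt(b + b**2)
U = 7*sqrt(60 + 2*sqrt(203)) (U = 7*sqrt((3 + sqrt(-29*(1 - 29))) + 57) = 7*sqrt((3 + sqrt(-29*(-28))) + 57) = 7*sqrt((3 + sqrt(812)) + 57) = 7*sqrt((3 + 2*sqrt(203)) + 57) = 7*sqrt(60 + 2*sqrt(203)) ≈ 65.850)
c = -669 (c = -2635 + 1966 = -669)
c/U = -669*1/(7*sqrt(60 + 2*sqrt(203))) = -669/(7*sqrt(60 + 2*sqrt(203)))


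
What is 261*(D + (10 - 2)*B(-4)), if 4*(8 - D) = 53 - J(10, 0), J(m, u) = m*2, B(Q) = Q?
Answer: -33669/4 ≈ -8417.3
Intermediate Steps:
J(m, u) = 2*m
D = -¼ (D = 8 - (53 - 2*10)/4 = 8 - (53 - 1*20)/4 = 8 - (53 - 20)/4 = 8 - ¼*33 = 8 - 33/4 = -¼ ≈ -0.25000)
261*(D + (10 - 2)*B(-4)) = 261*(-¼ + (10 - 2)*(-4)) = 261*(-¼ + 8*(-4)) = 261*(-¼ - 32) = 261*(-129/4) = -33669/4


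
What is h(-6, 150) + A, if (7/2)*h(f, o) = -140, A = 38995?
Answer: 38955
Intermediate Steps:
h(f, o) = -40 (h(f, o) = (2/7)*(-140) = -40)
h(-6, 150) + A = -40 + 38995 = 38955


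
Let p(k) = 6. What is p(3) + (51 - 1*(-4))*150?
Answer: 8256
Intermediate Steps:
p(3) + (51 - 1*(-4))*150 = 6 + (51 - 1*(-4))*150 = 6 + (51 + 4)*150 = 6 + 55*150 = 6 + 8250 = 8256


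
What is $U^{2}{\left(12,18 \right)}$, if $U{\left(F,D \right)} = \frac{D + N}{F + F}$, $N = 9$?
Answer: $\frac{81}{64} \approx 1.2656$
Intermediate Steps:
$U{\left(F,D \right)} = \frac{9 + D}{2 F}$ ($U{\left(F,D \right)} = \frac{D + 9}{F + F} = \frac{9 + D}{2 F}$)
$U^{2}{\left(12,18 \right)} = \left(\frac{9 + 18}{2 \cdot 12}\right)^{2} = \left(\frac{1}{2} \cdot \frac{1}{12} \cdot 27\right)^{2} = \left(\frac{9}{8}\right)^{2} = \frac{81}{64}$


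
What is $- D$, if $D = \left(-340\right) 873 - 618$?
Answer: $297438$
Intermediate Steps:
$D = -297438$ ($D = -296820 - 618 = -297438$)
$- D = \left(-1\right) \left(-297438\right) = 297438$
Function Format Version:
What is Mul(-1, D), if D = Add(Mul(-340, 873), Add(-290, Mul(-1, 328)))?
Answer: 297438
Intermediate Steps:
D = -297438 (D = Add(-296820, Add(-290, -328)) = Add(-296820, -618) = -297438)
Mul(-1, D) = Mul(-1, -297438) = 297438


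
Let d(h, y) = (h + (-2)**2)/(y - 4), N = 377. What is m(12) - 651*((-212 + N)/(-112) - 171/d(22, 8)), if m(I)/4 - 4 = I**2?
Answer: 3884893/208 ≈ 18677.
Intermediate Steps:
m(I) = 16 + 4*I**2
d(h, y) = (4 + h)/(-4 + y) (d(h, y) = (h + 4)/(-4 + y) = (4 + h)/(-4 + y))
m(12) - 651*((-212 + N)/(-112) - 171/d(22, 8)) = (16 + 4*12**2) - 651*((-212 + 377)/(-112) - 171*(-4 + 8)/(4 + 22)) = (16 + 4*144) - 651*(165*(-1/112) - 171/(26/4)) = (16 + 576) - 651*(-165/112 - 171/((1/4)*26)) = 592 - 651*(-165/112 - 171/13/2) = 592 - 651*(-165/112 - 171*2/13) = 592 - 651*(-165/112 - 342/13) = 592 - 651*(-40449/1456) = 592 + 3761757/208 = 3884893/208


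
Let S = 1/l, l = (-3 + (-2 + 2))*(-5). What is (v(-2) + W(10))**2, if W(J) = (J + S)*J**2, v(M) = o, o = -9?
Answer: 8958049/9 ≈ 9.9534e+5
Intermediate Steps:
v(M) = -9
l = 15 (l = (-3 + 0)*(-5) = -3*(-5) = 15)
S = 1/15 ≈ 0.066667
W(J) = J**2*(1/15 + J) (W(J) = (J + 1/15)*J**2 = (1/15 + J)*J**2 = J**2*(1/15 + J))
(v(-2) + W(10))**2 = (-9 + 10**2*(1/15 + 10))**2 = (-9 + 100*(151/15))**2 = (-9 + 3020/3)**2 = (2993/3)**2 = 8958049/9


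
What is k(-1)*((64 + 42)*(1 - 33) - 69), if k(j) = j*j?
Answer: -3461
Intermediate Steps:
k(j) = j²
k(-1)*((64 + 42)*(1 - 33) - 69) = (-1)²*((64 + 42)*(1 - 33) - 69) = 1*(106*(-32) - 69) = 1*(-3392 - 69) = 1*(-3461) = -3461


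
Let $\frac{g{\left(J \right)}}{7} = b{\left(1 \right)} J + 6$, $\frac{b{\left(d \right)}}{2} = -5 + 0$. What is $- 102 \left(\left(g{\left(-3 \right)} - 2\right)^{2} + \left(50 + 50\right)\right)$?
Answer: $-6385200$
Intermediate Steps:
$b{\left(d \right)} = -10$ ($b{\left(d \right)} = 2 \left(-5 + 0\right) = 2 \left(-5\right) = -10$)
$g{\left(J \right)} = 42 - 70 J$ ($g{\left(J \right)} = 7 \left(- 10 J + 6\right) = 7 \left(6 - 10 J\right) = 42 - 70 J$)
$- 102 \left(\left(g{\left(-3 \right)} - 2\right)^{2} + \left(50 + 50\right)\right) = - 102 \left(\left(\left(42 - -210\right) - 2\right)^{2} + \left(50 + 50\right)\right) = - 102 \left(\left(\left(42 + 210\right) - 2\right)^{2} + 100\right) = - 102 \left(\left(252 - 2\right)^{2} + 100\right) = - 102 \left(250^{2} + 100\right) = - 102 \left(62500 + 100\right) = \left(-102\right) 62600 = -6385200$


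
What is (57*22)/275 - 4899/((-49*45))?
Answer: 24923/3675 ≈ 6.7818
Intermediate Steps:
(57*22)/275 - 4899/((-49*45)) = 1254*(1/275) - 4899/(-2205) = 114/25 - 4899*(-1/2205) = 114/25 + 1633/735 = 24923/3675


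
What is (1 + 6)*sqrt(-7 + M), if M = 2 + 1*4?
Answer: 7*I ≈ 7.0*I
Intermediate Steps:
M = 6 (M = 2 + 4 = 6)
(1 + 6)*sqrt(-7 + M) = (1 + 6)*sqrt(-7 + 6) = 7*sqrt(-1) = 7*I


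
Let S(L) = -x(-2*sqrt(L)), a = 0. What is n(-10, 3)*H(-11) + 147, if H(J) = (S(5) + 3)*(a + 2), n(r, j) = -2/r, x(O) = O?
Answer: 741/5 + 4*sqrt(5)/5 ≈ 149.99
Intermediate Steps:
S(L) = 2*sqrt(L) (S(L) = -(-2)*sqrt(L) = 2*sqrt(L))
H(J) = 6 + 4*sqrt(5) (H(J) = (2*sqrt(5) + 3)*(0 + 2) = (3 + 2*sqrt(5))*2 = 6 + 4*sqrt(5))
n(-10, 3)*H(-11) + 147 = (-2/(-10))*(6 + 4*sqrt(5)) + 147 = (-2*(-1/10))*(6 + 4*sqrt(5)) + 147 = (6 + 4*sqrt(5))/5 + 147 = (6/5 + 4*sqrt(5)/5) + 147 = 741/5 + 4*sqrt(5)/5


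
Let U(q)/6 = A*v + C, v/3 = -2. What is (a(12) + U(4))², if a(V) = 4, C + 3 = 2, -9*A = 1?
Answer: 4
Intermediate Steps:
A = -⅑ (A = -⅑*1 = -⅑ ≈ -0.11111)
v = -6 (v = 3*(-2) = -6)
C = -1 (C = -3 + 2 = -1)
U(q) = -2 (U(q) = 6*(-⅑*(-6) - 1) = 6*(⅔ - 1) = 6*(-⅓) = -2)
(a(12) + U(4))² = (4 - 2)² = 2² = 4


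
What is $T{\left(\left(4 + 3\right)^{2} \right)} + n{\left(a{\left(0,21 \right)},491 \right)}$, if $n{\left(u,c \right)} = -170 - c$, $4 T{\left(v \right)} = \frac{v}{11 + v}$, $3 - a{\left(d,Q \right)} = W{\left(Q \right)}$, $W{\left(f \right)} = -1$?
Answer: $- \frac{158591}{240} \approx -660.8$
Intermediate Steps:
$a{\left(d,Q \right)} = 4$ ($a{\left(d,Q \right)} = 3 - -1 = 3 + 1 = 4$)
$T{\left(v \right)} = \frac{v}{4 \left(11 + v\right)}$ ($T{\left(v \right)} = \frac{\frac{1}{11 + v} v}{4} = \frac{v \frac{1}{11 + v}}{4} = \frac{v}{4 \left(11 + v\right)}$)
$T{\left(\left(4 + 3\right)^{2} \right)} + n{\left(a{\left(0,21 \right)},491 \right)} = \frac{\left(4 + 3\right)^{2}}{4 \left(11 + \left(4 + 3\right)^{2}\right)} - 661 = \frac{7^{2}}{4 \left(11 + 7^{2}\right)} - 661 = \frac{1}{4} \cdot 49 \frac{1}{11 + 49} - 661 = \frac{1}{4} \cdot 49 \cdot \frac{1}{60} - 661 = \frac{49}{240} - 661 = - \frac{158591}{240}$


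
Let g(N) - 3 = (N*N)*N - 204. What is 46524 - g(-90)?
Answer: 775725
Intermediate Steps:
g(N) = -201 + N**3 (g(N) = 3 + ((N*N)*N - 204) = 3 + (N**2*N - 204) = 3 + (N**3 - 204) = 3 + (-204 + N**3) = -201 + N**3)
46524 - g(-90) = 46524 - (-201 + (-90)**3) = 46524 - (-201 - 729000) = 46524 - 1*(-729201) = 46524 + 729201 = 775725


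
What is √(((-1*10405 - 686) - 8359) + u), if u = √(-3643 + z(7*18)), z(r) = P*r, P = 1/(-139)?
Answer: √(-375793450 + 139*I*√70403917)/139 ≈ 0.21642 + 139.46*I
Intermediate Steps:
P = -1/139 ≈ -0.0071942
z(r) = -r/139
u = I*√70403917/139 (u = √(-3643 - 7*18/139) = √(-3643 - 1/139*126) = √(-3643 - 126/139) = √(-506503/139) = I*√70403917/139 ≈ 60.365*I)
√(((-1*10405 - 686) - 8359) + u) = √(((-1*10405 - 686) - 8359) + I*√70403917/139) = √(((-10405 - 686) - 8359) + I*√70403917/139) = √((-11091 - 8359) + I*√70403917/139) = √(-19450 + I*√70403917/139)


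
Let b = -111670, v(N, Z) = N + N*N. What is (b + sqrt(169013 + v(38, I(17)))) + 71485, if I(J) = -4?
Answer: -40185 + sqrt(170495) ≈ -39772.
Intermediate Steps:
v(N, Z) = N + N**2
(b + sqrt(169013 + v(38, I(17)))) + 71485 = (-111670 + sqrt(169013 + 38*(1 + 38))) + 71485 = (-111670 + sqrt(169013 + 38*39)) + 71485 = (-111670 + sqrt(169013 + 1482)) + 71485 = (-111670 + sqrt(170495)) + 71485 = -40185 + sqrt(170495)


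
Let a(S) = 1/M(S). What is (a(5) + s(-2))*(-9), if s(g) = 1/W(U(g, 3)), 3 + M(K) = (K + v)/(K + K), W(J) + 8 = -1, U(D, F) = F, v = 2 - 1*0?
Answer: 113/23 ≈ 4.9130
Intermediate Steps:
v = 2 (v = 2 + 0 = 2)
W(J) = -9 (W(J) = -8 - 1 = -9)
M(K) = -3 + (2 + K)/(2*K) (M(K) = -3 + (K + 2)/(K + K) = -3 + (2 + K)/((2*K)) = -3 + (2 + K)*(1/(2*K)) = -3 + (2 + K)/(2*K))
s(g) = -⅑ (s(g) = 1/(-9) = -⅑)
a(S) = 1/(-5/2 + 1/S)
(a(5) + s(-2))*(-9) = (-2*5/(-2 + 5*5) - ⅑)*(-9) = (-2*5/(-2 + 25) - ⅑)*(-9) = (-2*5/23 - ⅑)*(-9) = (-2*5*1/23 - ⅑)*(-9) = (-10/23 - ⅑)*(-9) = -113/207*(-9) = 113/23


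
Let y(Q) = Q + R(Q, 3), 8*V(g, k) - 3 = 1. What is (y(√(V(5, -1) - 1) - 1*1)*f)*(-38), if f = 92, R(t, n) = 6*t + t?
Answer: 27968 - 13984*I*√2 ≈ 27968.0 - 19776.0*I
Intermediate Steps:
V(g, k) = ½ (V(g, k) = 3/8 + (⅛)*1 = 3/8 + ⅛ = ½)
R(t, n) = 7*t
y(Q) = 8*Q (y(Q) = Q + 7*Q = 8*Q)
(y(√(V(5, -1) - 1) - 1*1)*f)*(-38) = ((8*(√(½ - 1) - 1*1))*92)*(-38) = ((8*(√(-½) - 1))*92)*(-38) = ((8*(I*√2/2 - 1))*92)*(-38) = ((8*(-1 + I*√2/2))*92)*(-38) = ((-8 + 4*I*√2)*92)*(-38) = (-736 + 368*I*√2)*(-38) = 27968 - 13984*I*√2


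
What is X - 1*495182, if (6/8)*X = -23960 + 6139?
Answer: -1556830/3 ≈ -5.1894e+5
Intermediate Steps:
X = -71284/3 (X = 4*(-23960 + 6139)/3 = (4/3)*(-17821) = -71284/3 ≈ -23761.)
X - 1*495182 = -71284/3 - 1*495182 = -71284/3 - 495182 = -1556830/3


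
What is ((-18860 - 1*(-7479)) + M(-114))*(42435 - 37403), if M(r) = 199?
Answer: -56267824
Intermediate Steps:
((-18860 - 1*(-7479)) + M(-114))*(42435 - 37403) = ((-18860 - 1*(-7479)) + 199)*(42435 - 37403) = ((-18860 + 7479) + 199)*5032 = (-11381 + 199)*5032 = -11182*5032 = -56267824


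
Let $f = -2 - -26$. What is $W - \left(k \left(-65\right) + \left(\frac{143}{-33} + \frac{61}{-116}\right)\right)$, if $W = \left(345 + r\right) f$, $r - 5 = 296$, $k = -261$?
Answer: $- \frac{506737}{348} \approx -1456.1$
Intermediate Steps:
$f = 24$ ($f = -2 + 26 = 24$)
$r = 301$ ($r = 5 + 296 = 301$)
$W = 15504$ ($W = \left(345 + 301\right) 24 = 646 \cdot 24 = 15504$)
$W - \left(k \left(-65\right) + \left(\frac{143}{-33} + \frac{61}{-116}\right)\right) = 15504 - \left(\left(-261\right) \left(-65\right) + \left(\frac{143}{-33} + \frac{61}{-116}\right)\right) = 15504 - \left(16965 + \left(143 \left(- \frac{1}{33}\right) + 61 \left(- \frac{1}{116}\right)\right)\right) = 15504 - \left(16965 - \frac{1691}{348}\right) = 15504 - \frac{5902129}{348} = - \frac{506737}{348}$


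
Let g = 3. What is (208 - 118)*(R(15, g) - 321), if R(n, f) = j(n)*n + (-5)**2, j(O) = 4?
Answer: -21240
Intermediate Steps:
R(n, f) = 25 + 4*n (R(n, f) = 4*n + (-5)**2 = 4*n + 25 = 25 + 4*n)
(208 - 118)*(R(15, g) - 321) = (208 - 118)*((25 + 4*15) - 321) = 90*((25 + 60) - 321) = 90*(85 - 321) = 90*(-236) = -21240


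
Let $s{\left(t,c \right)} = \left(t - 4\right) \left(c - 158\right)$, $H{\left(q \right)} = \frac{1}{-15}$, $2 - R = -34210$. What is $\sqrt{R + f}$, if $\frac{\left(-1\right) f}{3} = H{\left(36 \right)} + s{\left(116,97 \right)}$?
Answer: $\frac{\sqrt{1367705}}{5} \approx 233.9$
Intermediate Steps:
$R = 34212$ ($R = 2 - -34210 = 2 + 34210 = 34212$)
$H{\left(q \right)} = - \frac{1}{15}$
$s{\left(t,c \right)} = \left(-158 + c\right) \left(-4 + t\right)$ ($s{\left(t,c \right)} = \left(-4 + t\right) \left(-158 + c\right) = \left(-158 + c\right) \left(-4 + t\right)$)
$f = \frac{102481}{5}$ ($f = - 3 \left(- \frac{1}{15} + \left(632 - 18328 - 388 + 97 \cdot 116\right)\right) = - 3 \left(- \frac{1}{15} + \left(632 - 18328 - 388 + 11252\right)\right) = - 3 \left(- \frac{1}{15} - 6832\right) = \left(-3\right) \left(- \frac{102481}{15}\right) = \frac{102481}{5} \approx 20496.0$)
$\sqrt{R + f} = \sqrt{34212 + \frac{102481}{5}} = \sqrt{\frac{273541}{5}} = \frac{\sqrt{1367705}}{5}$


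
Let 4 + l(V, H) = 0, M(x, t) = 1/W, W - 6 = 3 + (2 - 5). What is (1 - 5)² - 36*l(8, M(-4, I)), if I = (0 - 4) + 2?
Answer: 160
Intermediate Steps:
W = 6 (W = 6 + (3 + (2 - 5)) = 6 + (3 - 3) = 6 + 0 = 6)
I = -2 (I = -4 + 2 = -2)
M(x, t) = ⅙ (M(x, t) = 1/6 = 1*(⅙) = ⅙)
l(V, H) = -4 (l(V, H) = -4 + 0 = -4)
(1 - 5)² - 36*l(8, M(-4, I)) = (1 - 5)² - 36*(-4) = (-4)² + 144 = 16 + 144 = 160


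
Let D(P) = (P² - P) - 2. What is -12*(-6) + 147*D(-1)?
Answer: 72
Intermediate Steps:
D(P) = -2 + P² - P
-12*(-6) + 147*D(-1) = -12*(-6) + 147*(-2 + (-1)² - 1*(-1)) = 72 + 147*(-2 + 1 + 1) = 72 + 147*0 = 72 + 0 = 72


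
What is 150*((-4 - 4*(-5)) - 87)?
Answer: -10650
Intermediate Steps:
150*((-4 - 4*(-5)) - 87) = 150*((-4 + 20) - 87) = 150*(16 - 87) = 150*(-71) = -10650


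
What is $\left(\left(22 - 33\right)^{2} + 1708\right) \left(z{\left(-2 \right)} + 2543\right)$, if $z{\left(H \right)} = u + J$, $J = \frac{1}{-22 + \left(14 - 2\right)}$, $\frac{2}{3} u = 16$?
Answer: $\frac{46948601}{10} \approx 4.6949 \cdot 10^{6}$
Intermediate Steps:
$u = 24$ ($u = \frac{3}{2} \cdot 16 = 24$)
$J = - \frac{1}{10}$ ($J = \frac{1}{-22 + 12} = \frac{1}{-10} = - \frac{1}{10} \approx -0.1$)
$z{\left(H \right)} = \frac{239}{10}$ ($z{\left(H \right)} = 24 - \frac{1}{10} = \frac{239}{10}$)
$\left(\left(22 - 33\right)^{2} + 1708\right) \left(z{\left(-2 \right)} + 2543\right) = \left(\left(22 - 33\right)^{2} + 1708\right) \left(\frac{239}{10} + 2543\right) = \left(\left(-11\right)^{2} + 1708\right) \frac{25669}{10} = \left(121 + 1708\right) \frac{25669}{10} = 1829 \cdot \frac{25669}{10} = \frac{46948601}{10}$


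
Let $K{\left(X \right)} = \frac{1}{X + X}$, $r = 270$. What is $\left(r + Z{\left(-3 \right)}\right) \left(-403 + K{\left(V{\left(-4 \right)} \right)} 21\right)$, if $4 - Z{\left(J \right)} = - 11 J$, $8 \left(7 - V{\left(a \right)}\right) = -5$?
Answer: $- \frac{5904259}{61} \approx -96791.0$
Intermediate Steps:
$V{\left(a \right)} = \frac{61}{8}$ ($V{\left(a \right)} = 7 - - \frac{5}{8} = 7 + \frac{5}{8} = \frac{61}{8}$)
$K{\left(X \right)} = \frac{1}{2 X}$
$Z{\left(J \right)} = 4 + 11 J$ ($Z{\left(J \right)} = 4 - - 11 J = 4 + 11 J$)
$\left(r + Z{\left(-3 \right)}\right) \left(-403 + K{\left(V{\left(-4 \right)} \right)} 21\right) = \left(270 + \left(4 + 11 \left(-3\right)\right)\right) \left(-403 + \frac{1}{2 \cdot \frac{61}{8}} \cdot 21\right) = \left(270 + \left(4 - 33\right)\right) \left(-403 + \frac{1}{2} \cdot \frac{8}{61} \cdot 21\right) = \left(270 - 29\right) \left(-403 + \frac{4}{61} \cdot 21\right) = 241 \left(-403 + \frac{84}{61}\right) = 241 \left(- \frac{24499}{61}\right) = - \frac{5904259}{61}$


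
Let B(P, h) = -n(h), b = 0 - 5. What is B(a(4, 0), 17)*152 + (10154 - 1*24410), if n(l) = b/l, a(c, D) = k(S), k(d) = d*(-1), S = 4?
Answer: -241592/17 ≈ -14211.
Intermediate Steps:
k(d) = -d
a(c, D) = -4 (a(c, D) = -1*4 = -4)
b = -5
n(l) = -5/l
B(P, h) = 5/h (B(P, h) = -(-5)/h = 5/h)
B(a(4, 0), 17)*152 + (10154 - 1*24410) = (5/17)*152 + (10154 - 1*24410) = (5*(1/17))*152 + (10154 - 24410) = (5/17)*152 - 14256 = 760/17 - 14256 = -241592/17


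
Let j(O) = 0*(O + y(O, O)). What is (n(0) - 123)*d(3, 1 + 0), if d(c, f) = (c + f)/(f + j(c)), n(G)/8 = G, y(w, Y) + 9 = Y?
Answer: -492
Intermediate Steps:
y(w, Y) = -9 + Y
n(G) = 8*G
j(O) = 0 (j(O) = 0*(O + (-9 + O)) = 0*(-9 + 2*O) = 0)
d(c, f) = (c + f)/f (d(c, f) = (c + f)/(f + 0) = (c + f)/f)
(n(0) - 123)*d(3, 1 + 0) = (8*0 - 123)*((3 + (1 + 0))/(1 + 0)) = (0 - 123)*((3 + 1)/1) = -123*4 = -492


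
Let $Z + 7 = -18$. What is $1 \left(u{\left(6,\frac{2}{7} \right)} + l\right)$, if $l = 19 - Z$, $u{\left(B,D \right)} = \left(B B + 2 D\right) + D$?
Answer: $\frac{566}{7} \approx 80.857$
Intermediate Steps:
$Z = -25$ ($Z = -7 - 18 = -25$)
$u{\left(B,D \right)} = B^{2} + 3 D$ ($u{\left(B,D \right)} = \left(B^{2} + 2 D\right) + D = B^{2} + 3 D$)
$l = 44$ ($l = 19 - -25 = 19 + 25 = 44$)
$1 \left(u{\left(6,\frac{2}{7} \right)} + l\right) = 1 \left(\left(6^{2} + 3 \cdot \frac{2}{7}\right) + 44\right) = 1 \left(\left(36 + 3 \cdot 2 \cdot \frac{1}{7}\right) + 44\right) = 1 \left(\left(36 + 3 \cdot \frac{2}{7}\right) + 44\right) = 1 \left(\left(36 + \frac{6}{7}\right) + 44\right) = 1 \left(\frac{258}{7} + 44\right) = 1 \cdot \frac{566}{7} = \frac{566}{7}$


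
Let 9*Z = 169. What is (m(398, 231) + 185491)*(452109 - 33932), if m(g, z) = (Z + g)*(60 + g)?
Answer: 1416523151729/9 ≈ 1.5739e+11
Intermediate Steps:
Z = 169/9 (Z = (⅑)*169 = 169/9 ≈ 18.778)
m(g, z) = (60 + g)*(169/9 + g) (m(g, z) = (169/9 + g)*(60 + g) = (60 + g)*(169/9 + g))
(m(398, 231) + 185491)*(452109 - 33932) = ((3380/3 + 398² + (709/9)*398) + 185491)*(452109 - 33932) = ((3380/3 + 158404 + 282182/9) + 185491)*418177 = (1717958/9 + 185491)*418177 = (3387377/9)*418177 = 1416523151729/9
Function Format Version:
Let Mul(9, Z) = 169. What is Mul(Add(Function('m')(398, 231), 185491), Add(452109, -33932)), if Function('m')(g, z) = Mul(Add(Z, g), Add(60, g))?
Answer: Rational(1416523151729, 9) ≈ 1.5739e+11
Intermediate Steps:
Z = Rational(169, 9) (Z = Mul(Rational(1, 9), 169) = Rational(169, 9) ≈ 18.778)
Function('m')(g, z) = Mul(Add(60, g), Add(Rational(169, 9), g)) (Function('m')(g, z) = Mul(Add(Rational(169, 9), g), Add(60, g)) = Mul(Add(60, g), Add(Rational(169, 9), g)))
Mul(Add(Function('m')(398, 231), 185491), Add(452109, -33932)) = Mul(Add(Add(Rational(3380, 3), Pow(398, 2), Mul(Rational(709, 9), 398)), 185491), Add(452109, -33932)) = Mul(Add(Add(Rational(3380, 3), 158404, Rational(282182, 9)), 185491), 418177) = Mul(Add(Rational(1717958, 9), 185491), 418177) = Mul(Rational(3387377, 9), 418177) = Rational(1416523151729, 9)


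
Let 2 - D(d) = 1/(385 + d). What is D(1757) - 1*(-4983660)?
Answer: 10675004003/2142 ≈ 4.9837e+6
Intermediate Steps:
D(d) = 2 - 1/(385 + d)
D(1757) - 1*(-4983660) = (769 + 2*1757)/(385 + 1757) - 1*(-4983660) = (769 + 3514)/2142 + 4983660 = (1/2142)*4283 + 4983660 = 4283/2142 + 4983660 = 10675004003/2142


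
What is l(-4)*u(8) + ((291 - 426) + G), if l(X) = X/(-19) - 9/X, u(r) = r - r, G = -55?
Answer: -190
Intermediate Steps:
u(r) = 0
l(X) = -9/X - X/19 (l(X) = X*(-1/19) - 9/X = -X/19 - 9/X = -9/X - X/19)
l(-4)*u(8) + ((291 - 426) + G) = (-9/(-4) - 1/19*(-4))*0 + ((291 - 426) - 55) = (-9*(-¼) + 4/19)*0 + (-135 - 55) = (9/4 + 4/19)*0 - 190 = (187/76)*0 - 190 = 0 - 190 = -190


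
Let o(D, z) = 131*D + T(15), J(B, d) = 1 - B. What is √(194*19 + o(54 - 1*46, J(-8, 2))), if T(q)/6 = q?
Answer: 6*√134 ≈ 69.455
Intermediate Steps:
T(q) = 6*q
o(D, z) = 90 + 131*D (o(D, z) = 131*D + 6*15 = 131*D + 90 = 90 + 131*D)
√(194*19 + o(54 - 1*46, J(-8, 2))) = √(194*19 + (90 + 131*(54 - 1*46))) = √(3686 + (90 + 131*(54 - 46))) = √(3686 + (90 + 131*8)) = √(3686 + (90 + 1048)) = √(3686 + 1138) = √4824 = 6*√134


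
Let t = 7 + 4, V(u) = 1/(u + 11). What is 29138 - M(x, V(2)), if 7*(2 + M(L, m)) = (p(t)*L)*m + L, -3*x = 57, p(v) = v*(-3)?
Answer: 2651360/91 ≈ 29136.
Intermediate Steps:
V(u) = 1/(11 + u)
t = 11
p(v) = -3*v
x = -19 (x = -1/3*57 = -19)
M(L, m) = -2 + L/7 - 33*L*m/7 (M(L, m) = -2 + (((-3*11)*L)*m + L)/7 = -2 + ((-33*L)*m + L)/7 = -2 + (-33*L*m + L)/7 = -2 + (L - 33*L*m)/7 = -2 + (L/7 - 33*L*m/7) = -2 + L/7 - 33*L*m/7)
29138 - M(x, V(2)) = 29138 - (-2 + (1/7)*(-19) - 33/7*(-19)/(11 + 2)) = 29138 - (-2 - 19/7 - 33/7*(-19)/13) = 29138 - (-2 - 19/7 - 33/7*(-19)*1/13) = 29138 - (-2 - 19/7 + 627/91) = 29138 - 1*198/91 = 29138 - 198/91 = 2651360/91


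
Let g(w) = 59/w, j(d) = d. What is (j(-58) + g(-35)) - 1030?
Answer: -38139/35 ≈ -1089.7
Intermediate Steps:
(j(-58) + g(-35)) - 1030 = (-58 + 59/(-35)) - 1030 = (-58 + 59*(-1/35)) - 1030 = (-58 - 59/35) - 1030 = -2089/35 - 1030 = -38139/35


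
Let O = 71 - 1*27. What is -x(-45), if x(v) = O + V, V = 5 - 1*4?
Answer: -45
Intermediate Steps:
V = 1 (V = 5 - 4 = 1)
O = 44 (O = 71 - 27 = 44)
x(v) = 45 (x(v) = 44 + 1 = 45)
-x(-45) = -1*45 = -45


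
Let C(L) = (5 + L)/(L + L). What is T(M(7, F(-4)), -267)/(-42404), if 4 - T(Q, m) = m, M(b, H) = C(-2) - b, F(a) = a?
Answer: -271/42404 ≈ -0.0063909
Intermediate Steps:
C(L) = (5 + L)/(2*L) (C(L) = (5 + L)/((2*L)) = (5 + L)*(1/(2*L)) = (5 + L)/(2*L))
M(b, H) = -¾ - b (M(b, H) = (½)*(5 - 2)/(-2) - b = (½)*(-½)*3 - b = -¾ - b)
T(Q, m) = 4 - m
T(M(7, F(-4)), -267)/(-42404) = (4 - 1*(-267))/(-42404) = (4 + 267)*(-1/42404) = 271*(-1/42404) = -271/42404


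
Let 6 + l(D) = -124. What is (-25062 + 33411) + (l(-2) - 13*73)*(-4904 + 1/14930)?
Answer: 79125490371/14930 ≈ 5.2998e+6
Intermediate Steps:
l(D) = -130 (l(D) = -6 - 124 = -130)
(-25062 + 33411) + (l(-2) - 13*73)*(-4904 + 1/14930) = (-25062 + 33411) + (-130 - 13*73)*(-4904 + 1/14930) = 8349 + (-130 - 949)*(-4904 + 1/14930) = 8349 - 1079*(-73216719/14930) = 8349 + 79000839801/14930 = 79125490371/14930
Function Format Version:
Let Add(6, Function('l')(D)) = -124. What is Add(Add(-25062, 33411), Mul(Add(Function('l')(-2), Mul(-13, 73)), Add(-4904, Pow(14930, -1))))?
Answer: Rational(79125490371, 14930) ≈ 5.2998e+6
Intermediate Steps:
Function('l')(D) = -130 (Function('l')(D) = Add(-6, -124) = -130)
Add(Add(-25062, 33411), Mul(Add(Function('l')(-2), Mul(-13, 73)), Add(-4904, Pow(14930, -1)))) = Add(Add(-25062, 33411), Mul(Add(-130, Mul(-13, 73)), Add(-4904, Pow(14930, -1)))) = Add(8349, Mul(Add(-130, -949), Add(-4904, Rational(1, 14930)))) = Add(8349, Mul(-1079, Rational(-73216719, 14930))) = Add(8349, Rational(79000839801, 14930)) = Rational(79125490371, 14930)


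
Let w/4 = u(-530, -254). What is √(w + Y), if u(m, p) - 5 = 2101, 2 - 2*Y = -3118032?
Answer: √1567441 ≈ 1252.0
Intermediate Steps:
Y = 1559017 (Y = 1 - ½*(-3118032) = 1 + 1559016 = 1559017)
u(m, p) = 2106 (u(m, p) = 5 + 2101 = 2106)
w = 8424 (w = 4*2106 = 8424)
√(w + Y) = √(8424 + 1559017) = √1567441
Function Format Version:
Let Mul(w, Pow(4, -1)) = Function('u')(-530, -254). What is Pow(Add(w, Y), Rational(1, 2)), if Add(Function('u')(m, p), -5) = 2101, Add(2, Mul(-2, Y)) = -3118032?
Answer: Pow(1567441, Rational(1, 2)) ≈ 1252.0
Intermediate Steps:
Y = 1559017 (Y = Add(1, Mul(Rational(-1, 2), -3118032)) = Add(1, 1559016) = 1559017)
Function('u')(m, p) = 2106 (Function('u')(m, p) = Add(5, 2101) = 2106)
w = 8424 (w = Mul(4, 2106) = 8424)
Pow(Add(w, Y), Rational(1, 2)) = Pow(Add(8424, 1559017), Rational(1, 2)) = Pow(1567441, Rational(1, 2))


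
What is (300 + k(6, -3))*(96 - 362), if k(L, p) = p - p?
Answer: -79800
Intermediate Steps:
k(L, p) = 0
(300 + k(6, -3))*(96 - 362) = (300 + 0)*(96 - 362) = 300*(-266) = -79800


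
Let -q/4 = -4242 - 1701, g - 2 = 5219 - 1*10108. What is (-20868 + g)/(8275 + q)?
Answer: -25755/32047 ≈ -0.80366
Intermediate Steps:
g = -4887 (g = 2 + (5219 - 1*10108) = 2 + (5219 - 10108) = 2 - 4889 = -4887)
q = 23772 (q = -4*(-4242 - 1701) = -4*(-5943) = 23772)
(-20868 + g)/(8275 + q) = (-20868 - 4887)/(8275 + 23772) = -25755/32047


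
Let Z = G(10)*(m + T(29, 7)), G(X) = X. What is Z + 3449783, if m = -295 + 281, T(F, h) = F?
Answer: 3449933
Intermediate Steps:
m = -14
Z = 150 (Z = 10*(-14 + 29) = 10*15 = 150)
Z + 3449783 = 150 + 3449783 = 3449933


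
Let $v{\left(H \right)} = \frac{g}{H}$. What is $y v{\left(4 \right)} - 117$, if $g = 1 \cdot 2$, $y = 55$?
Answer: $- \frac{179}{2} \approx -89.5$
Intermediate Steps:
$g = 2$
$v{\left(H \right)} = \frac{2}{H}$
$y v{\left(4 \right)} - 117 = 55 \cdot \frac{2}{4} - 117 = 55 \cdot 2 \cdot \frac{1}{4} - 117 = 55 \cdot \frac{1}{2} - 117 = \frac{55}{2} - 117 = - \frac{179}{2}$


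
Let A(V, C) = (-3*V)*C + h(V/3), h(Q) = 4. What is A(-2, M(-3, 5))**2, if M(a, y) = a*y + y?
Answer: 3136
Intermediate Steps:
M(a, y) = y + a*y
A(V, C) = 4 - 3*C*V (A(V, C) = (-3*V)*C + 4 = -3*C*V + 4 = 4 - 3*C*V)
A(-2, M(-3, 5))**2 = (4 - 3*5*(1 - 3)*(-2))**2 = (4 - 3*5*(-2)*(-2))**2 = (4 - 3*(-10)*(-2))**2 = (4 - 60)**2 = (-56)**2 = 3136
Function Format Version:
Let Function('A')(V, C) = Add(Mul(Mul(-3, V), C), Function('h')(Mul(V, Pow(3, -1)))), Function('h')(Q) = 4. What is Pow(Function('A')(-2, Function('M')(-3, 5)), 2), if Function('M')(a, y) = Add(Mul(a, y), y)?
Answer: 3136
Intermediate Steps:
Function('M')(a, y) = Add(y, Mul(a, y))
Function('A')(V, C) = Add(4, Mul(-3, C, V)) (Function('A')(V, C) = Add(Mul(Mul(-3, V), C), 4) = Add(Mul(-3, C, V), 4) = Add(4, Mul(-3, C, V)))
Pow(Function('A')(-2, Function('M')(-3, 5)), 2) = Pow(Add(4, Mul(-3, Mul(5, Add(1, -3)), -2)), 2) = Pow(Add(4, Mul(-3, Mul(5, -2), -2)), 2) = Pow(Add(4, Mul(-3, -10, -2)), 2) = Pow(Add(4, -60), 2) = Pow(-56, 2) = 3136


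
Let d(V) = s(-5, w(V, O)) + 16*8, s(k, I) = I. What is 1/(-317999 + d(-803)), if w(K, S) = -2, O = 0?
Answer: -1/317873 ≈ -3.1459e-6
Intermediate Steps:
d(V) = 126 (d(V) = -2 + 16*8 = -2 + 128 = 126)
1/(-317999 + d(-803)) = 1/(-317999 + 126) = 1/(-317873) = -1/317873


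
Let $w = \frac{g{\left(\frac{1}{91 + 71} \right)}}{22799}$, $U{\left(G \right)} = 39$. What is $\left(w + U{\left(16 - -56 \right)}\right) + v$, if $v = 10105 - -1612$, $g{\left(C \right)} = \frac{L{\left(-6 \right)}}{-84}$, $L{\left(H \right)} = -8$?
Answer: $\frac{5628525926}{478779} \approx 11756.0$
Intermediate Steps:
$g{\left(C \right)} = \frac{2}{21}$ ($g{\left(C \right)} = - \frac{8}{-84} = \left(-8\right) \left(- \frac{1}{84}\right) = \frac{2}{21}$)
$w = \frac{2}{478779}$ ($w = \frac{2}{21 \cdot 22799} = \frac{2}{21} \cdot \frac{1}{22799} = \frac{2}{478779} \approx 4.1773 \cdot 10^{-6}$)
$v = 11717$ ($v = 10105 + 1612 = 11717$)
$\left(w + U{\left(16 - -56 \right)}\right) + v = \left(\frac{2}{478779} + 39\right) + 11717 = \frac{18672383}{478779} + 11717 = \frac{5628525926}{478779}$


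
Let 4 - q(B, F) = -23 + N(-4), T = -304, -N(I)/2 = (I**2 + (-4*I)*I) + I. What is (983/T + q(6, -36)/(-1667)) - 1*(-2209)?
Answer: 1117835259/506768 ≈ 2205.8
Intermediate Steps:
N(I) = -2*I + 6*I**2 (N(I) = -2*((I**2 + (-4*I)*I) + I) = -2*((I**2 - 4*I**2) + I) = -2*(-3*I**2 + I) = -2*(I - 3*I**2) = -2*I + 6*I**2)
q(B, F) = -77 (q(B, F) = 4 - (-23 + 2*(-4)*(-1 + 3*(-4))) = 4 - (-23 + 2*(-4)*(-1 - 12)) = 4 - (-23 + 2*(-4)*(-13)) = 4 - (-23 + 104) = 4 - 1*81 = 4 - 81 = -77)
(983/T + q(6, -36)/(-1667)) - 1*(-2209) = (983/(-304) - 77/(-1667)) - 1*(-2209) = (983*(-1/304) - 77*(-1/1667)) + 2209 = (-983/304 + 77/1667) + 2209 = -1615253/506768 + 2209 = 1117835259/506768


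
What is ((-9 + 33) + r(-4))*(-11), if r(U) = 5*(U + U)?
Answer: 176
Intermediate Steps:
r(U) = 10*U (r(U) = 5*(2*U) = 10*U)
((-9 + 33) + r(-4))*(-11) = ((-9 + 33) + 10*(-4))*(-11) = (24 - 40)*(-11) = -16*(-11) = 176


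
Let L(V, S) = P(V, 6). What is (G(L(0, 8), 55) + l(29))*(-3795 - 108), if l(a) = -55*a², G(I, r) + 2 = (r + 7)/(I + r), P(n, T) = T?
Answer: 11012763345/61 ≈ 1.8054e+8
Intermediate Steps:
L(V, S) = 6
G(I, r) = -2 + (7 + r)/(I + r) (G(I, r) = -2 + (r + 7)/(I + r) = -2 + (7 + r)/(I + r))
(G(L(0, 8), 55) + l(29))*(-3795 - 108) = ((7 - 1*55 - 2*6)/(6 + 55) - 55*29²)*(-3795 - 108) = ((7 - 55 - 12)/61 - 55*841)*(-3903) = ((1/61)*(-60) - 46255)*(-3903) = (-60/61 - 46255)*(-3903) = -2821615/61*(-3903) = 11012763345/61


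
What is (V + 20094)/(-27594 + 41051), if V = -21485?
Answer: -1391/13457 ≈ -0.10337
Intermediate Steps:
(V + 20094)/(-27594 + 41051) = (-21485 + 20094)/(-27594 + 41051) = -1391/13457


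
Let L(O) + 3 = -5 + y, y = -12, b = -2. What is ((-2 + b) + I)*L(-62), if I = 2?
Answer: 40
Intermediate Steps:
L(O) = -20 (L(O) = -3 + (-5 - 12) = -3 - 17 = -20)
((-2 + b) + I)*L(-62) = ((-2 - 2) + 2)*(-20) = (-4 + 2)*(-20) = -2*(-20) = 40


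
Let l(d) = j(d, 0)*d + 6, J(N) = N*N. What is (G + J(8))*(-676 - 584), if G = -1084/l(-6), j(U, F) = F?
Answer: 147000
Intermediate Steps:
J(N) = N²
l(d) = 6 (l(d) = 0*d + 6 = 0 + 6 = 6)
G = -542/3 (G = -1084/6 = -1084*⅙ = -542/3 ≈ -180.67)
(G + J(8))*(-676 - 584) = (-542/3 + 8²)*(-676 - 584) = (-542/3 + 64)*(-1260) = -350/3*(-1260) = 147000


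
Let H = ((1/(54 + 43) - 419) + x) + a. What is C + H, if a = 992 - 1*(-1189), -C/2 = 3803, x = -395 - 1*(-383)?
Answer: -568031/97 ≈ -5856.0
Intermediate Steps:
x = -12 (x = -395 + 383 = -12)
C = -7606 (C = -2*3803 = -7606)
a = 2181 (a = 992 + 1189 = 2181)
H = 169751/97 (H = ((1/(54 + 43) - 419) - 12) + 2181 = ((1/97 - 419) - 12) + 2181 = (-40642/97 - 12) + 2181 = -41806/97 + 2181 = 169751/97 ≈ 1750.0)
C + H = -7606 + 169751/97 = -568031/97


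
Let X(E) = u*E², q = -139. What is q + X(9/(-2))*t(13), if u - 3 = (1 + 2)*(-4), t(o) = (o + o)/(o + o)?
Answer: -1285/4 ≈ -321.25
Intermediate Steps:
t(o) = 1 (t(o) = (2*o)/((2*o)) = (2*o)*(1/(2*o)) = 1)
u = -9 (u = 3 + (1 + 2)*(-4) = 3 + 3*(-4) = 3 - 12 = -9)
X(E) = -9*E²
q + X(9/(-2))*t(13) = -139 - 9*(9/(-2))²*1 = -139 - 9*(9*(-½))²*1 = -139 - 9*(-9/2)²*1 = -139 - 9*81/4*1 = -139 - 729/4*1 = -139 - 729/4 = -1285/4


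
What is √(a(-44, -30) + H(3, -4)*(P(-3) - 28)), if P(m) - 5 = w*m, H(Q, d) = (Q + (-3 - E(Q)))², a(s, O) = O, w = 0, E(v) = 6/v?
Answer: I*√122 ≈ 11.045*I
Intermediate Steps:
H(Q, d) = (-3 + Q - 6/Q)² (H(Q, d) = (Q + (-3 - 6/Q))² = (-3 + Q - 6/Q)²)
P(m) = 5 (P(m) = 5 + 0*m = 5 + 0 = 5)
√(a(-44, -30) + H(3, -4)*(P(-3) - 28)) = √(-30 + ((6 + 3*(3 - 1*3))²/3²)*(5 - 28)) = √(-30 + ((6 + 3*(3 - 3))²/9)*(-23)) = √(-30 + ((6 + 3*0)²/9)*(-23)) = √(-30 + ((6 + 0)²/9)*(-23)) = √(-30 + ((⅑)*6²)*(-23)) = √(-30 + ((⅑)*36)*(-23)) = √(-30 + 4*(-23)) = √(-30 - 92) = √(-122) = I*√122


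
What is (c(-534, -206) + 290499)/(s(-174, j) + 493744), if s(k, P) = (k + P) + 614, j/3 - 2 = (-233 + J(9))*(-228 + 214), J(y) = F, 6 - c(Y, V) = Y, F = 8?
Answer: 97013/167880 ≈ 0.57787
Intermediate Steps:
c(Y, V) = 6 - Y
J(y) = 8
j = 9456 (j = 6 + 3*((-233 + 8)*(-228 + 214)) = 6 + 3*(-225*(-14)) = 6 + 3*3150 = 6 + 9450 = 9456)
s(k, P) = 614 + P + k (s(k, P) = (P + k) + 614 = 614 + P + k)
(c(-534, -206) + 290499)/(s(-174, j) + 493744) = ((6 - 1*(-534)) + 290499)/((614 + 9456 - 174) + 493744) = ((6 + 534) + 290499)/(9896 + 493744) = (540 + 290499)/503640 = 291039*(1/503640) = 97013/167880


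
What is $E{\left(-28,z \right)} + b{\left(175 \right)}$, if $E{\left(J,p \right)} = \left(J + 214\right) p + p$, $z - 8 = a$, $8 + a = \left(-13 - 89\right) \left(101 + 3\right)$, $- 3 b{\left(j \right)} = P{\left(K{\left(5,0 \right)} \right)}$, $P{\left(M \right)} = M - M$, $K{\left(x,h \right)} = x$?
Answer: $-1983696$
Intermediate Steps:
$P{\left(M \right)} = 0$
$b{\left(j \right)} = 0$ ($b{\left(j \right)} = \left(- \frac{1}{3}\right) 0 = 0$)
$a = -10616$ ($a = -8 + \left(-13 - 89\right) \left(101 + 3\right) = -8 - 10608 = -10616$)
$z = -10608$ ($z = 8 - 10616 = -10608$)
$E{\left(J,p \right)} = p + p \left(214 + J\right)$ ($E{\left(J,p \right)} = \left(214 + J\right) p + p = p \left(214 + J\right) + p = p + p \left(214 + J\right)$)
$E{\left(-28,z \right)} + b{\left(175 \right)} = - 10608 \left(215 - 28\right) + 0 = \left(-10608\right) 187 + 0 = -1983696 + 0 = -1983696$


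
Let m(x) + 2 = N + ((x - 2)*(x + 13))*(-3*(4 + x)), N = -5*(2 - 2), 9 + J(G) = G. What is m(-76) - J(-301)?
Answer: 1061732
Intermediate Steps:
J(G) = -9 + G
N = 0 (N = -5*0 = 0)
m(x) = -2 + (-12 - 3*x)*(-2 + x)*(13 + x) (m(x) = -2 + (0 + ((x - 2)*(x + 13))*(-3*(4 + x))) = -2 + (0 + ((-2 + x)*(13 + x))*(-12 - 3*x)) = -2 + (0 + (-12 - 3*x)*(-2 + x)*(13 + x)) = -2 + (-12 - 3*x)*(-2 + x)*(13 + x))
m(-76) - J(-301) = (310 - 54*(-76) - 45*(-76)² - 3*(-76)³) - (-9 - 301) = (310 + 4104 - 45*5776 - 3*(-438976)) - 1*(-310) = (310 + 4104 - 259920 + 1316928) + 310 = 1061422 + 310 = 1061732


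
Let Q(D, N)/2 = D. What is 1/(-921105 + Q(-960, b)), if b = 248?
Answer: -1/923025 ≈ -1.0834e-6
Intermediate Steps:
Q(D, N) = 2*D
1/(-921105 + Q(-960, b)) = 1/(-921105 + 2*(-960)) = 1/(-921105 - 1920) = 1/(-923025) = -1/923025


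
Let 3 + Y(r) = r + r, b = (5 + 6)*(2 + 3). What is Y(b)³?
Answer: 1225043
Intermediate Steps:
b = 55 (b = 11*5 = 55)
Y(r) = -3 + 2*r (Y(r) = -3 + (r + r) = -3 + 2*r)
Y(b)³ = (-3 + 2*55)³ = (-3 + 110)³ = 107³ = 1225043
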